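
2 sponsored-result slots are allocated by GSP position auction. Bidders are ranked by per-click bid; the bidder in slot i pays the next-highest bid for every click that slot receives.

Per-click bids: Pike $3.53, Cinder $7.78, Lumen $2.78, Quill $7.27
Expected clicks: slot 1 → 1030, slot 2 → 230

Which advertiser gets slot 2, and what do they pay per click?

Quill; $3.53 per click

Ranked by bid: $7.78 (Cinder) > $7.27 (Quill) > $3.53 (Pike) > …
Slot 2 goes to the second-ranked bidder, Quill, who pays the next bid down: $3.53/click.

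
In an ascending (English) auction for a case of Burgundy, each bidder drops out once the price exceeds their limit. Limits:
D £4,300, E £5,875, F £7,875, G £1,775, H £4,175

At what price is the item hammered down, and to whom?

F wins at £5,875

Sorting limits: 7,875 (F) > 5,875 (E) > 4,300 (D) > 4,175 (H) > 1,775 (G)
Once the price passes £5,875, only F is left; the hammer falls at E's limit of £5,875.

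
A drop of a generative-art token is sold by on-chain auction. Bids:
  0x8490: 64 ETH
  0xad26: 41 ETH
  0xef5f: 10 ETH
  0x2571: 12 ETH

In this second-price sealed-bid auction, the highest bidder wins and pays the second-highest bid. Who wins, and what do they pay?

0x8490 pays 41 ETH

Second-price sealed-bid auction: the highest bidder wins and pays the second-highest bid.
Bids in order: 64 (0x8490) > 41 (0xad26) > 12 (0x2571) > 10 (0xef5f)
Second-price: 0x8490 pays 0xad26's bid of 41 ETH.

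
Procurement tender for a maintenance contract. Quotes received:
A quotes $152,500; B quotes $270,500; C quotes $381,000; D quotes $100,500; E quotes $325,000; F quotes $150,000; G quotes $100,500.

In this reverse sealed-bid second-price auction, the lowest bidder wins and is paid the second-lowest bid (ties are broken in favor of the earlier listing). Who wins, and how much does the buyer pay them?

Bids in order: 100,500 (D) < 100,500 (G) < 150,000 (F) < 152,500 (A) < 270,500 (B) < 325,000 (E) < …
D and G tie at $100,500; tie-break gives it to D.
Second-price: D is paid G's bid of $100,500.

D is paid $100,500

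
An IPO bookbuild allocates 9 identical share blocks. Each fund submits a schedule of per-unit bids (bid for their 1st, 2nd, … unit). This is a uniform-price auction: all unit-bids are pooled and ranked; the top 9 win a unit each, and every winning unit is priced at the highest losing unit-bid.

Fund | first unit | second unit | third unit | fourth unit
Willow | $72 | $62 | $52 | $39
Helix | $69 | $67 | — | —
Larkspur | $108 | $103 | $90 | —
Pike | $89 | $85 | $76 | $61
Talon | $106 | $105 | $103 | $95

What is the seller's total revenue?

All unit-bids, highest first — top 9: 108 (Larkspur-1), 106 (Talon-1), 105 (Talon-2), 103 (Larkspur-2), 103 (Talon-3), 95 (Talon-4), 90 (Larkspur-3), 89 (Pike-1), 85 (Pike-2)
Highest rejected unit-bid = $76.
Allocation: Larkspur 3, Pike 2, Talon 4. Every unit priced at $76.
Revenue = 9 × 76 = $684.

Total revenue: $684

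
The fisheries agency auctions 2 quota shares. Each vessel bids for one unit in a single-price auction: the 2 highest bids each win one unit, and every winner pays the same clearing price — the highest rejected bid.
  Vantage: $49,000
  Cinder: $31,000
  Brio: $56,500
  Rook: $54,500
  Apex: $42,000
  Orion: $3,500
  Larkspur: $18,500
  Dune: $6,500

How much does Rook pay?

Bids ranked high→low: 56,500 (Brio), 54,500 (Rook), 49,000 (Vantage), 42,000 (Apex), …
Top 2: Brio, Rook.
Highest unsuccessful bid: $49,000 → clearing price.
Rook wins → pays $49,000.

Rook pays $49,000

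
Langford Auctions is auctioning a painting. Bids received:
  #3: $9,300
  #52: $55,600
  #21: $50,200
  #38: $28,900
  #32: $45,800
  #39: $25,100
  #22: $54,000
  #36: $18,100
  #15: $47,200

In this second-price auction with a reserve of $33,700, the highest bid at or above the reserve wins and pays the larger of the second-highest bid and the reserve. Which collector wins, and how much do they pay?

#52 pays $54,000

Rule: the highest bid at or above the reserve wins and pays the larger of the second-highest bid and the reserve.
Sorting bids: 55,600 (#52) > 54,000 (#22) > 50,200 (#21) > 47,200 (#15) > 45,800 (#32) > 28,900 (#38) > …
#52 has the top bid at or above the reserve ($55,600).
Second-highest bid $54,000 exceeds the reserve $33,700 → payment $54,000.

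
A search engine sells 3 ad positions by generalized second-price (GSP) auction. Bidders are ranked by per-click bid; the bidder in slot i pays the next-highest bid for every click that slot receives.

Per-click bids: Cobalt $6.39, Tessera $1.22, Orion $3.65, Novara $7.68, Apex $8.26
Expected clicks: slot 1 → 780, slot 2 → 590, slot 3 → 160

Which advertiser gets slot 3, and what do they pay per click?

Cobalt; $3.65 per click

Per-click bids in order: $8.26 (Apex) > $7.68 (Novara) > $6.39 (Cobalt) > $3.65 (Orion) > …
Slot 3 goes to the third-ranked bidder, Cobalt, who pays the next bid down: $3.65/click.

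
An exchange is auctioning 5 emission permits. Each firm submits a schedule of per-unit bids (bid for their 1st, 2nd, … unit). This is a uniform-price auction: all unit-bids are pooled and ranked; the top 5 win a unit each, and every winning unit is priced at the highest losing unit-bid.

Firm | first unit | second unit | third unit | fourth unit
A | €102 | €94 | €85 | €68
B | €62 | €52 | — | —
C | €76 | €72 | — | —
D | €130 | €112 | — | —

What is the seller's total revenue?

Total revenue: €380

Pooled unit-bids ranked (top 5): 130 (D-1), 112 (D-2), 102 (A-1), 94 (A-2), 85 (A-3)
The (k+1)-th unit-bid is €76.
Allocation: A 3, D 2. Every unit priced at €76.
Revenue = 5 × 76 = €380.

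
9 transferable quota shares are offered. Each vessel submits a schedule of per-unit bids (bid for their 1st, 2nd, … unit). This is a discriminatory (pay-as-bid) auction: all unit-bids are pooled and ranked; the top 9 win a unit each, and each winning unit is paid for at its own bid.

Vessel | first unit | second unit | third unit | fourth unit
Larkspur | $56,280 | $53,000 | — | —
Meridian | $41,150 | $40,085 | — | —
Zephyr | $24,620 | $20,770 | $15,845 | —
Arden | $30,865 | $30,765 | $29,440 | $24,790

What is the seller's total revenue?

Total revenue: $330,995

Pooled unit-bids ranked (top 9): 56,280 (Larkspur-1), 53,000 (Larkspur-2), 41,150 (Meridian-1), 40,085 (Meridian-2), 30,865 (Arden-1), 30,765 (Arden-2), 29,440 (Arden-3), 24,790 (Arden-4), 24,620 (Zephyr-1)
Next rejected bid: $20,770 (not a price — pay-as-bid).
Each winning unit pays its own bid.
Revenue = 56,280 + 53,000 + 41,150 + 40,085 + 30,865 + 30,765 + 29,440 + 24,790 + 24,620 = $330,995.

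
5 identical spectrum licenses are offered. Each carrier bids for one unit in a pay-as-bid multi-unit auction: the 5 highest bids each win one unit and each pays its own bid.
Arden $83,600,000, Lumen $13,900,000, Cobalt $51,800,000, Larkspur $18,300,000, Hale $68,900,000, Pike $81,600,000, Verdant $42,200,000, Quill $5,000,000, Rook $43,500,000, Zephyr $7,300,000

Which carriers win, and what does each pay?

Arden $83,600,000, Pike $81,600,000, Hale $68,900,000, Cobalt $51,800,000, Rook $43,500,000

Ordering the bids: 83,600,000 (Arden), 81,600,000 (Pike), 68,900,000 (Hale), 51,800,000 (Cobalt), 43,500,000 (Rook), 42,200,000 (Verdant), 18,300,000 (Larkspur), …
The 5 highest are Arden, Pike, Hale, Cobalt, Rook.
Each winner pays its own bid: Arden $83,600,000, Pike $81,600,000, Hale $68,900,000, Cobalt $51,800,000, Rook $43,500,000.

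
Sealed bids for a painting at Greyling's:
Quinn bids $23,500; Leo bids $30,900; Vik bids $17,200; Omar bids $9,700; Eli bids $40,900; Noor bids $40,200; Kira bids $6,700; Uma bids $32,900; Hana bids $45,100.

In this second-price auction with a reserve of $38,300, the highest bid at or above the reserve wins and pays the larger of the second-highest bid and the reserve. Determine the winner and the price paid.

Hana pays $40,900

Rule: the highest bid at or above the reserve wins and pays the larger of the second-highest bid and the reserve.
Bids in order: 45,100 (Hana) > 40,900 (Eli) > 40,200 (Noor) > 32,900 (Uma) > 30,900 (Leo) > 23,500 (Quinn) > …
Highest eligible bid: Hana at $45,100.
max(second-highest $40,900, reserve $38,300) = $40,900; the reserve does not bind.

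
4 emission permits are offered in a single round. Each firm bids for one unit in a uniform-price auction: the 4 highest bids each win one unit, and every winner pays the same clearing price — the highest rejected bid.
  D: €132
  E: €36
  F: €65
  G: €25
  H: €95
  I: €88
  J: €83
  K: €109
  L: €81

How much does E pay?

Sorting: 132 (D), 109 (K), 95 (H), 88 (I), 83 (J), 81 (L), …
The 4 highest are D, K, H, I.
Clearing price = highest rejected bid = €83.
E does not win → pays €0.

E pays €0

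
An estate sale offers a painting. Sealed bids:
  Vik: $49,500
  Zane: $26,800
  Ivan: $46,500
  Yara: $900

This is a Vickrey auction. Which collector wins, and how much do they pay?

Vik pays $46,500

Vickrey auction: the highest bidder wins and pays the second-highest bid.
Sorting bids: 49,500 (Vik) > 46,500 (Ivan) > 26,800 (Zane) > 900 (Yara)
Second-price: Vik pays Ivan's bid of $46,500.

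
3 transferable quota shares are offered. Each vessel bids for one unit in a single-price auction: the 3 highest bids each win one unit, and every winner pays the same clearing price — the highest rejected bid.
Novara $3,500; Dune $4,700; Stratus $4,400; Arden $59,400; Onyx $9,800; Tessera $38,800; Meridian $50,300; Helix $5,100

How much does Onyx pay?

Bids ranked high→low: 59,400 (Arden), 50,300 (Meridian), 38,800 (Tessera), 9,800 (Onyx), 5,100 (Helix), …
Top 3: Arden, Meridian, Tessera.
First losing bid is Onyx's $9,800, which sets the uniform price.
Onyx does not win → pays $0.

Onyx pays $0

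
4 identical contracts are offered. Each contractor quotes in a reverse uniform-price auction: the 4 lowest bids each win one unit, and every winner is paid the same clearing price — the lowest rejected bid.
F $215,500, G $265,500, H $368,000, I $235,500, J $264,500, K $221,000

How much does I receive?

I is paid $265,500

Bids ranked low→high: 215,500 (F), 221,000 (K), 235,500 (I), 264,500 (J), 265,500 (G), 368,000 (H)
Winners (4 units): F, K, I, J.
Clearing price = lowest rejected bid = $265,500.
I wins → is paid $265,500.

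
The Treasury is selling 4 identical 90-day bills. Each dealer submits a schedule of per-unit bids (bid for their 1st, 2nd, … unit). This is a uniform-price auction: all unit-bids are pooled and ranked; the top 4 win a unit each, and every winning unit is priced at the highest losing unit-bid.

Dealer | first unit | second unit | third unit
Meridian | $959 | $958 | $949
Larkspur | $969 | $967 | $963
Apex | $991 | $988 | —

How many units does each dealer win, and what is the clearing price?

Apex 2, Larkspur 2; clearing price $963

Pooled unit-bids ranked (top 4): 991 (Apex-1), 988 (Apex-2), 969 (Larkspur-1), 967 (Larkspur-2)
First bid not allocated: $963.
Allocation: Apex 2, Larkspur 2.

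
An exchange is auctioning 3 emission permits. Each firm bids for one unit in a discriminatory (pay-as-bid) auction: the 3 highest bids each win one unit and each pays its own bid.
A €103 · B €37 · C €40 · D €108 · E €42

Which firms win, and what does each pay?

Ordering the bids: 108 (D), 103 (A), 42 (E), 40 (C), 37 (B)
Winners (3 units): D, A, E.
Each winner pays its own bid: D €108, A €103, E €42.

D €108, A €103, E €42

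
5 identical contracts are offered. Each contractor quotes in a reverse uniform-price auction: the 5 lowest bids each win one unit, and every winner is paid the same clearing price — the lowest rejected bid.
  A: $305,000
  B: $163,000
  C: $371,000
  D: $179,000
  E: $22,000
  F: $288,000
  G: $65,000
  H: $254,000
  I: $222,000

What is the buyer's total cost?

Bids ranked low→high: 22,000 (E), 65,000 (G), 163,000 (B), 179,000 (D), 222,000 (I), 254,000 (H), 288,000 (F), …
Lowest 5: E, G, B, D, I.
Clearing price = lowest rejected bid = $254,000.
Total cost = 5 × $254,000 = $1,270,000.

Total cost: $1,270,000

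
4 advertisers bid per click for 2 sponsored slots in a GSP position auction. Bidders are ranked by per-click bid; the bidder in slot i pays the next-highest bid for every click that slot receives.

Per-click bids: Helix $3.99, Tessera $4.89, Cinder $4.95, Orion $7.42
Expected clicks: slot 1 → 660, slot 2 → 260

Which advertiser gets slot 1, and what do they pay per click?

Ranked by bid: $7.42 (Orion) > $4.95 (Cinder) > $4.89 (Tessera) > …
Slot 1 goes to the first-ranked bidder, Orion, who pays the next bid down: $4.95/click.

Orion; $4.95 per click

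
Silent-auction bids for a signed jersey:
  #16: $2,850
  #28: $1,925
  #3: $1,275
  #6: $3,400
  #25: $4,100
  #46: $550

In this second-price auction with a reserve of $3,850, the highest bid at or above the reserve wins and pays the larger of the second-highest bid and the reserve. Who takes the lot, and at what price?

Bids in order: 4,100 (#25) > 3,400 (#6) > 2,850 (#16) > 1,925 (#28) > 1,275 (#3) > 550 (#46)
Highest eligible bid: #25 at $4,100.
max(second-highest $3,400, reserve $3,850) = $3,850.

#25 pays $3,850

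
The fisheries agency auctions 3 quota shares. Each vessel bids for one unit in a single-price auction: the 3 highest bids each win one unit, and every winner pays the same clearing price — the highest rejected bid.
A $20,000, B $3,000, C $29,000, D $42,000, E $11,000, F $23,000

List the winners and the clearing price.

Sorting: 42,000 (D), 29,000 (C), 23,000 (F), 20,000 (A), 11,000 (E), …
Top 3: D, C, F.
First losing bid is A's $20,000, which sets the uniform price.

D, C, F; each pays $20,000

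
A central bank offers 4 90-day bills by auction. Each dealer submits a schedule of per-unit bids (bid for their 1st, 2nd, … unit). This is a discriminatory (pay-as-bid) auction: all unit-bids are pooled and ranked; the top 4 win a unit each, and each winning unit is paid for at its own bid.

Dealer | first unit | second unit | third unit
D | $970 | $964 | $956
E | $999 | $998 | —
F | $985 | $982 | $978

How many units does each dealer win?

E 2, F 2

Pooled unit-bids ranked (top 4): 999 (E-1), 998 (E-2), 985 (F-1), 982 (F-2)
Next rejected bid: $978 (not a price — pay-as-bid).
Allocation: E 2, F 2.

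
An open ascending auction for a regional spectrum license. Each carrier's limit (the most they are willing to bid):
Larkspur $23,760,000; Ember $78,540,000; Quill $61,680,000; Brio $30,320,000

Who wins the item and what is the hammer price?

Ember wins at $61,680,000

Limits ranked: 78,540,000 (Ember) > 61,680,000 (Quill) > 30,320,000 (Brio) > 23,760,000 (Larkspur)
Bidding ends when Quill exits at $61,680,000; Ember takes it.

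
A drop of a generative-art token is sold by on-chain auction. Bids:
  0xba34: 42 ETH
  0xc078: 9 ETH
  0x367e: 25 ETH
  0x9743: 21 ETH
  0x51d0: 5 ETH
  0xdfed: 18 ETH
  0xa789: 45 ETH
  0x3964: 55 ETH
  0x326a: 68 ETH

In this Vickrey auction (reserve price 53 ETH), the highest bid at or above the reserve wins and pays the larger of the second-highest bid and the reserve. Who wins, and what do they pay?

Vickrey auction (reserve price 53 ETH): the highest bid at or above the reserve wins and pays the larger of the second-highest bid and the reserve.
Bids ranked: 68 (0x326a) > 55 (0x3964) > 45 (0xa789) > 42 (0xba34) > 25 (0x367e) > 21 (0x9743) > …
Highest eligible bid: 0x326a at 68 ETH.
max(second-highest 55 ETH, reserve 53 ETH) = 55 ETH; the reserve does not bind.

0x326a pays 55 ETH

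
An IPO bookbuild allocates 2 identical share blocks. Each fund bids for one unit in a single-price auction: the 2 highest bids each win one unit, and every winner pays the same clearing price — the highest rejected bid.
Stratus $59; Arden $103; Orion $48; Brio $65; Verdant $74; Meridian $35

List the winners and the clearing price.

Arden, Verdant; each pays $65

Ordering the bids: 103 (Arden), 74 (Verdant), 65 (Brio), 59 (Stratus), …
Winners (2 units): Arden, Verdant.
First losing bid is Brio's $65, which sets the uniform price.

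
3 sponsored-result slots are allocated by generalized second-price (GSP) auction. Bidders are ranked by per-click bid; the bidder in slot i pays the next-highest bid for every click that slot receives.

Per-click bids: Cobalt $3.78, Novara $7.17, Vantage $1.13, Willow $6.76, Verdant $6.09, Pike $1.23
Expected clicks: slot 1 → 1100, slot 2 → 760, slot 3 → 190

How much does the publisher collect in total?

Sorting advertisers: $7.17 (Novara) > $6.76 (Willow) > $6.09 (Verdant) > $3.78 (Cobalt) > …
Slot 1: Novara pays $6.76 × 1100 = $7436.00
Slot 2: Willow pays $6.09 × 760 = $4628.40
Slot 3: Verdant pays $3.78 × 190 = $718.20
Total = $12782.60

Total revenue: $12782.60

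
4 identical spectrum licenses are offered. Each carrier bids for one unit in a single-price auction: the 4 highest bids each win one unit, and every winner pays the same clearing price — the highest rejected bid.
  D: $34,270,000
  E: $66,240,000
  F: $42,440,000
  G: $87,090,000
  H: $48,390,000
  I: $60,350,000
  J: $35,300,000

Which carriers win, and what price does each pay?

Ordering the bids: 87,090,000 (G), 66,240,000 (E), 60,350,000 (I), 48,390,000 (H), 42,440,000 (F), 35,300,000 (J), …
Top 4: G, E, I, H.
Clearing price = highest rejected bid = $42,440,000.

G, E, I, H; each pays $42,440,000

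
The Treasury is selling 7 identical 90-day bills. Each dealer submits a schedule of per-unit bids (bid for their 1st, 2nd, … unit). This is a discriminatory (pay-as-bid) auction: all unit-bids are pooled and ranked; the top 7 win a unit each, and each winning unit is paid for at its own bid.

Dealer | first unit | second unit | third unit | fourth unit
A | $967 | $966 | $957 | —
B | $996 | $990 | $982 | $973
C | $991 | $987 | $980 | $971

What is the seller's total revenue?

Merging the schedules and taking the best 7: 996 (B-1), 991 (C-1), 990 (B-2), 987 (C-2), 982 (B-3), 980 (C-3), 973 (B-4)
Next rejected bid: $971 (not a price — pay-as-bid).
Each winning unit pays its own bid.
Revenue = 996 + 991 + 990 + 987 + 982 + 980 + 973 = $6,899.

Total revenue: $6,899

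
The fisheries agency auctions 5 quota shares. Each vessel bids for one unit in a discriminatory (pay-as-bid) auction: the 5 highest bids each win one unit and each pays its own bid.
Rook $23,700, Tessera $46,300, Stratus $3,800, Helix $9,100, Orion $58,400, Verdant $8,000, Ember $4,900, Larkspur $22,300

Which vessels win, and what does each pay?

Orion $58,400, Tessera $46,300, Rook $23,700, Larkspur $22,300, Helix $9,100

Ordering the bids: 58,400 (Orion), 46,300 (Tessera), 23,700 (Rook), 22,300 (Larkspur), 9,100 (Helix), 8,000 (Verdant), 4,900 (Ember), …
The 5 highest are Orion, Tessera, Rook, Larkspur, Helix.
Each winner pays its own bid: Orion $58,400, Tessera $46,300, Rook $23,700, Larkspur $22,300, Helix $9,100.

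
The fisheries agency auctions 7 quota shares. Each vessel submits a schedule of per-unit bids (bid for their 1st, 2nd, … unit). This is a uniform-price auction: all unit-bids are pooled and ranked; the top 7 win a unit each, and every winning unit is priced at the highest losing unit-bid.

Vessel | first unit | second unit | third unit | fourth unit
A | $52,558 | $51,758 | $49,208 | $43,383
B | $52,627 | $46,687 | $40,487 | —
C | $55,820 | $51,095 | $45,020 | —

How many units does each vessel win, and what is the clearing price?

All unit-bids, highest first — top 7: 55,820 (C-1), 52,627 (B-1), 52,558 (A-1), 51,758 (A-2), 51,095 (C-2), 49,208 (A-3), 46,687 (B-2)
Highest rejected unit-bid = $45,020.
Allocation: A 3, B 2, C 2.

A 3, B 2, C 2; clearing price $45,020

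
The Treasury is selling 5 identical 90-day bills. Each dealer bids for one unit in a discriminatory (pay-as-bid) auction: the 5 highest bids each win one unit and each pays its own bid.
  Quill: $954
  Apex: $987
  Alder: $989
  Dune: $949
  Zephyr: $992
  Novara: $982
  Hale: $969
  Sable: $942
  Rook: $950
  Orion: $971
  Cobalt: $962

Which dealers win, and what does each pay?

Ordering the bids: 992 (Zephyr), 989 (Alder), 987 (Apex), 982 (Novara), 971 (Orion), 969 (Hale), 962 (Cobalt), …
The 5 highest are Zephyr, Alder, Apex, Novara, Orion.
Each winner pays its own bid: Zephyr $992, Alder $989, Apex $987, Novara $982, Orion $971.

Zephyr $992, Alder $989, Apex $987, Novara $982, Orion $971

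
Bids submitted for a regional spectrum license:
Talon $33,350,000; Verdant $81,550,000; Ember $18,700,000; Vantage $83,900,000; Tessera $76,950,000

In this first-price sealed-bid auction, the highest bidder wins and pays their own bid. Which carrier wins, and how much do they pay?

Vantage pays $83,900,000

Sorting bids: 83,900,000 (Vantage) > 81,550,000 (Verdant) > 76,950,000 (Tessera) > 33,350,000 (Talon) > 18,700,000 (Ember)
Vantage is highest → pays own bid, $83,900,000.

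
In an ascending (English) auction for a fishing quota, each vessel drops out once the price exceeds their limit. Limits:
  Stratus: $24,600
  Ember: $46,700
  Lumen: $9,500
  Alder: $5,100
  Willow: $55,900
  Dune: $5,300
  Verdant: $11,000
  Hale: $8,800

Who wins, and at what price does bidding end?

Limits ranked: 55,900 (Willow) > 46,700 (Ember) > 24,600 (Stratus) > 11,000 (Verdant) > 9,500 (Lumen) > 8,800 (Hale) > …
Ember is the last rival to drop out, at $46,700; Willow remains and wins at that price.

Willow wins at $46,700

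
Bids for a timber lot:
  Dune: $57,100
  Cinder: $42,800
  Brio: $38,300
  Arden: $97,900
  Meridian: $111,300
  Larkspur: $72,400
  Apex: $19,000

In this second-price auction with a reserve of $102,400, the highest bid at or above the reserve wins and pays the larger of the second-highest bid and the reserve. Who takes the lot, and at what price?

Meridian pays $102,400

Sorting bids: 111,300 (Meridian) > 97,900 (Arden) > 72,400 (Larkspur) > 57,100 (Dune) > 42,800 (Cinder) > 38,300 (Brio) > …
Highest eligible bid: Meridian at $111,300.
Second-highest bid $97,900 is below the reserve $102,400, so the reserve binds → payment $102,400.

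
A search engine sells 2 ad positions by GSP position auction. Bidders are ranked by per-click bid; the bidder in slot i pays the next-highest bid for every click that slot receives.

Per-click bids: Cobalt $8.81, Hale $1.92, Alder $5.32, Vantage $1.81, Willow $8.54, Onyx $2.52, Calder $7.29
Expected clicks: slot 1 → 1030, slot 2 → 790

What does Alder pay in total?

Alder pays $0.00

Ranked by bid: $8.81 (Cobalt) > $8.54 (Willow) > $7.29 (Calder) > …
Alder ranks below slot 2 → no slot, pays nothing.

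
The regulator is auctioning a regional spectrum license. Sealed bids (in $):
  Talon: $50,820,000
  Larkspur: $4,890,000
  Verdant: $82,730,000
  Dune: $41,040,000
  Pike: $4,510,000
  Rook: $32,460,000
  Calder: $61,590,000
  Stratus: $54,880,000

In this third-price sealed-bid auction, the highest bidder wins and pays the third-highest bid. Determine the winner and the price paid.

Third-price sealed-bid auction: the highest bidder wins and pays the third-highest bid.
Bids in order: 82,730,000 (Verdant) > 61,590,000 (Calder) > 54,880,000 (Stratus) > 50,820,000 (Talon) > 41,040,000 (Dune) > 32,460,000 (Rook) > …
Verdant wins; payment is bid #3 in the ranking = $54,880,000.

Verdant pays $54,880,000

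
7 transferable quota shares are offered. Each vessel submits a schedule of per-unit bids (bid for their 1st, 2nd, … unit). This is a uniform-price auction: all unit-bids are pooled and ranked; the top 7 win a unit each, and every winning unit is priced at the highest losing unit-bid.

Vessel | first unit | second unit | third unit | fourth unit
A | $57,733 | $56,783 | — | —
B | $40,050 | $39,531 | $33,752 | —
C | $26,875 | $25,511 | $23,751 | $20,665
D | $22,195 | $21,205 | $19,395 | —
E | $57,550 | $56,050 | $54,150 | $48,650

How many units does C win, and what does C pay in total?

All unit-bids, highest first — top 7: 57,733 (A-1), 57,550 (E-1), 56,783 (A-2), 56,050 (E-2), 54,150 (E-3), 48,650 (E-4), 40,050 (B-1)
The (k+1)-th unit-bid is $39,531.
C wins 0 unit(s) at $39,531 each.

C: 0 units, pays $0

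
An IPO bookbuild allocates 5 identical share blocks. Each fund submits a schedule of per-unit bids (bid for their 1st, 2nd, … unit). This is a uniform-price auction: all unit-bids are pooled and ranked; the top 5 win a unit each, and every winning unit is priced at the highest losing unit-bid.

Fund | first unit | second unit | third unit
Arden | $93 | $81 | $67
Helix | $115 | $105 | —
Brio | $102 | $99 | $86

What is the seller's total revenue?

All unit-bids, highest first — top 5: 115 (Helix-1), 105 (Helix-2), 102 (Brio-1), 99 (Brio-2), 93 (Arden-1)
Highest rejected unit-bid = $86.
Allocation: Arden 1, Brio 2, Helix 2. Every unit priced at $86.
Revenue = 5 × 86 = $430.

Total revenue: $430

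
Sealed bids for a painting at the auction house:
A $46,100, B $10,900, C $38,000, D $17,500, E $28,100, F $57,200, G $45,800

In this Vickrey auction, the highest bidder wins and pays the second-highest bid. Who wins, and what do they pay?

Rule: the highest bidder wins and pays the second-highest bid.
Bids in order: 57,200 (F) > 46,100 (A) > 45,800 (G) > 38,000 (C) > 28,100 (E) > 17,500 (D) > …
Second-price: F pays A's bid of $46,100.

F pays $46,100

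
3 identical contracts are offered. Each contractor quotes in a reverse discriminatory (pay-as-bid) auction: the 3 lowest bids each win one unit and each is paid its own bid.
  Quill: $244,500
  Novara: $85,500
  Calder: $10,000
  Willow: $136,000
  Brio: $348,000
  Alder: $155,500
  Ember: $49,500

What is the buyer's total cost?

Total cost: $145,000

Bids ranked low→high: 10,000 (Calder), 49,500 (Ember), 85,500 (Novara), 136,000 (Willow), 155,500 (Alder), …
The 3 lowest are Calder, Ember, Novara.
Total cost = 10,000 + 49,500 + 85,500 = $145,000.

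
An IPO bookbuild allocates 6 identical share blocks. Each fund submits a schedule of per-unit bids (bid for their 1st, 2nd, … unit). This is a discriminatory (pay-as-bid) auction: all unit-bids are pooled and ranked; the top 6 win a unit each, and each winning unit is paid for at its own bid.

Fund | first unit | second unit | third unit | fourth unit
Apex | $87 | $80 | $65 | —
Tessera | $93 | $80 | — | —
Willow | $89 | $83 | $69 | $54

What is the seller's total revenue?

Total revenue: $512

Pooled unit-bids ranked (top 6): 93 (Tessera-1), 89 (Willow-1), 87 (Apex-1), 83 (Willow-2), 80 (Apex-2), 80 (Tessera-2)
Next rejected bid: $69 (not a price — pay-as-bid).
Each winning unit pays its own bid.
Revenue = 93 + 89 + 87 + 83 + 80 + 80 = $512.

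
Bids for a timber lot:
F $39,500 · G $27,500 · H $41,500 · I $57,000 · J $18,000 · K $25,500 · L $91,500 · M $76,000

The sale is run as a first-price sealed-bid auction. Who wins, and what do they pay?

Sorting bids: 91,500 (L) > 76,000 (M) > 57,000 (I) > 41,500 (H) > 39,500 (F) > 27,500 (G) > …
L is highest → pays own bid, $91,500.

L pays $91,500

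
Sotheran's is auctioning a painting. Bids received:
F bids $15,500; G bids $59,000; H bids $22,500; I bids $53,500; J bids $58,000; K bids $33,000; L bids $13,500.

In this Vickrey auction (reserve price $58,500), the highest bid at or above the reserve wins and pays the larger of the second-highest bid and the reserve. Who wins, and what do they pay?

G pays $58,500

Bids ranked: 59,000 (G) > 58,000 (J) > 53,500 (I) > 33,000 (K) > 22,500 (H) > 15,500 (F) > …
G has the top bid at or above the reserve ($59,000).
Second-highest bid $58,000 is below the reserve $58,500, so the reserve binds → payment $58,500.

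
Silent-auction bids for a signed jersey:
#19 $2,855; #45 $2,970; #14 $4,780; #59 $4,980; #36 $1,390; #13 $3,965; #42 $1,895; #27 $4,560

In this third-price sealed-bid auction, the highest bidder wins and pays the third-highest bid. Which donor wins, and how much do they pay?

#59 pays $4,560

Third-price sealed-bid auction: the highest bidder wins and pays the third-highest bid.
Bids ranked: 4,980 (#59) > 4,780 (#14) > 4,560 (#27) > 3,965 (#13) > 2,970 (#45) > 2,855 (#19) > …
#59 wins; payment is bid #3 in the ranking = $4,560.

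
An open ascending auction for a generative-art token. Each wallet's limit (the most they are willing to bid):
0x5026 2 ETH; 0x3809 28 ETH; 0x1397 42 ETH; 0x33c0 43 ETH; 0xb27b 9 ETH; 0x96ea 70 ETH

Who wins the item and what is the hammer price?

Limits in order: 70 (0x96ea) > 43 (0x33c0) > 42 (0x1397) > 28 (0x3809) > 9 (0xb27b) > 2 (0x5026)
0x33c0 is the last rival to drop out, at 43 ETH; 0x96ea remains and wins at that price.

0x96ea wins at 43 ETH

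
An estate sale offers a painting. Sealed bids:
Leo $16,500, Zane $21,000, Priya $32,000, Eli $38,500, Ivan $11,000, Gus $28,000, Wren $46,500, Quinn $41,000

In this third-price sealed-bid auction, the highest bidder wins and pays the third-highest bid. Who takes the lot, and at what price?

Rule: the highest bidder wins and pays the third-highest bid.
Sorting bids: 46,500 (Wren) > 41,000 (Quinn) > 38,500 (Eli) > 32,000 (Priya) > 28,000 (Gus) > 21,000 (Zane) > …
Wren wins; payment is bid #3 in the ranking = $38,500.

Wren pays $38,500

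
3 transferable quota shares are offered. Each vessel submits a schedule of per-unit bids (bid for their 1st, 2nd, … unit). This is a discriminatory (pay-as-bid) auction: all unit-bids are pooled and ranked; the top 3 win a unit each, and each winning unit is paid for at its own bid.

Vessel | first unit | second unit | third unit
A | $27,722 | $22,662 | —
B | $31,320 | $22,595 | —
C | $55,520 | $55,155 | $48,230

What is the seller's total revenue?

Pooled unit-bids ranked (top 3): 55,520 (C-1), 55,155 (C-2), 48,230 (C-3)
Next rejected bid: $31,320 (not a price — pay-as-bid).
Each winning unit pays its own bid.
Revenue = 55,520 + 55,155 + 48,230 = $158,905.

Total revenue: $158,905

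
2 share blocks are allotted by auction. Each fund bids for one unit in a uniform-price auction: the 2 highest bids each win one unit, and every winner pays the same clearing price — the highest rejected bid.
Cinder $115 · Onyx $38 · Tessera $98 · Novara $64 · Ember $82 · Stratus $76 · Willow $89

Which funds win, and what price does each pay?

Cinder, Tessera; each pays $89

Sorting: 115 (Cinder), 98 (Tessera), 89 (Willow), 82 (Ember), …
Top 2: Cinder, Tessera.
Highest unsuccessful bid: $89 → clearing price.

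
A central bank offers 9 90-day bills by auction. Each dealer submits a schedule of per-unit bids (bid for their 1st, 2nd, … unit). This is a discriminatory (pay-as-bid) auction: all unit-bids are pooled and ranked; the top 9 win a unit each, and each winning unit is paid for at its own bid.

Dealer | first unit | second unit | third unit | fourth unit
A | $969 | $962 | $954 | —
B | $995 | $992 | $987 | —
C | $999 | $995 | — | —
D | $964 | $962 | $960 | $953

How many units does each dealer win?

A 2, B 3, C 2, D 2

Merging the schedules and taking the best 9: 999 (C-1), 995 (B-1), 995 (C-2), 992 (B-2), 987 (B-3), 969 (A-1), 964 (D-1), 962 (A-2), 962 (D-2)
Next rejected bid: $960 (not a price — pay-as-bid).
Allocation: A 2, B 3, C 2, D 2.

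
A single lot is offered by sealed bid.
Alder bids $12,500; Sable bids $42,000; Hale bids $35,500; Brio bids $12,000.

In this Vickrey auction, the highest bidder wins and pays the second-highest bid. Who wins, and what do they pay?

Sorting bids: 42,000 (Sable) > 35,500 (Hale) > 12,500 (Alder) > 12,000 (Brio)
Sable wins with the highest bid; price is set by the runner-up at $35,500.

Sable pays $35,500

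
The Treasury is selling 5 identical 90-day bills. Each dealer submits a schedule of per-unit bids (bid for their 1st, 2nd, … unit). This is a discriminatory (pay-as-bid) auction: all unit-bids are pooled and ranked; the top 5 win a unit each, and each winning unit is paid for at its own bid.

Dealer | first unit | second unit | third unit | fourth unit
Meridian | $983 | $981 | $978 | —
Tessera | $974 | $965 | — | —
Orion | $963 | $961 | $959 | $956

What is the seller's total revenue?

Total revenue: $4,881

Merging the schedules and taking the best 5: 983 (Meridian-1), 981 (Meridian-2), 978 (Meridian-3), 974 (Tessera-1), 965 (Tessera-2)
Next rejected bid: $963 (not a price — pay-as-bid).
Each winning unit pays its own bid.
Revenue = 983 + 981 + 978 + 974 + 965 = $4,881.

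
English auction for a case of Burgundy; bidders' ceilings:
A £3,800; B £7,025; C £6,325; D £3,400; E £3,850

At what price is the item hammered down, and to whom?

B wins at £6,325

Limits ranked: 7,025 (B) > 6,325 (C) > 3,850 (E) > 3,800 (A) > 3,400 (D)
Bidding ends when C exits at £6,325; B takes it.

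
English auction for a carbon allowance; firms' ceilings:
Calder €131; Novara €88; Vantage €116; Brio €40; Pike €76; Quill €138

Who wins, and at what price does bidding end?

Quill wins at €131

Limits ranked: 138 (Quill) > 131 (Calder) > 116 (Vantage) > 88 (Novara) > 76 (Pike) > 40 (Brio)
Once the price passes €131, only Quill is left; the hammer falls at Calder's limit of €131.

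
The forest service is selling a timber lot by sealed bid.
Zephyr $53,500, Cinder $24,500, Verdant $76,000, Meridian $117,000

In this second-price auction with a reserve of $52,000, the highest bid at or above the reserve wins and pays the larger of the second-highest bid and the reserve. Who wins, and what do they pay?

Sorting bids: 117,000 (Meridian) > 76,000 (Verdant) > 53,500 (Zephyr) > 24,500 (Cinder)
Meridian has the top bid at or above the reserve ($117,000).
Second-highest bid $76,000 exceeds the reserve $52,000 → payment $76,000.

Meridian pays $76,000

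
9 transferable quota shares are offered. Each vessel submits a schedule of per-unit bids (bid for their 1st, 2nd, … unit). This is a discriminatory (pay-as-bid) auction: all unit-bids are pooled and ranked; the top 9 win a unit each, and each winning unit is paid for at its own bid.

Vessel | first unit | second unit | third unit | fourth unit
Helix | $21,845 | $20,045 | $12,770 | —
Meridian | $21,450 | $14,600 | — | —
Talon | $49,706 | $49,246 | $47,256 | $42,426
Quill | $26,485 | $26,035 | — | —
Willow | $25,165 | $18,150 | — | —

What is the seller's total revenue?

Total revenue: $309,614

Merging the schedules and taking the best 9: 49,706 (Talon-1), 49,246 (Talon-2), 47,256 (Talon-3), 42,426 (Talon-4), 26,485 (Quill-1), 26,035 (Quill-2), 25,165 (Willow-1), 21,845 (Helix-1), 21,450 (Meridian-1)
Next rejected bid: $20,045 (not a price — pay-as-bid).
Each winning unit pays its own bid.
Revenue = 49,706 + 49,246 + 47,256 + 42,426 + 26,485 + 26,035 + 25,165 + 21,845 + 21,450 = $309,614.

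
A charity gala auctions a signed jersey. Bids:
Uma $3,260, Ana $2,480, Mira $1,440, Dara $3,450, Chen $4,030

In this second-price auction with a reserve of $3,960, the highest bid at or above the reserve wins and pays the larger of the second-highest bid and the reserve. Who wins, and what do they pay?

Rule: the highest bid at or above the reserve wins and pays the larger of the second-highest bid and the reserve.
Sorting bids: 4,030 (Chen) > 3,450 (Dara) > 3,260 (Uma) > 2,480 (Ana) > 1,440 (Mira)
Chen has the top bid at or above the reserve ($4,030).
Second-highest bid $3,450 is below the reserve $3,960, so the reserve binds → payment $3,960.

Chen pays $3,960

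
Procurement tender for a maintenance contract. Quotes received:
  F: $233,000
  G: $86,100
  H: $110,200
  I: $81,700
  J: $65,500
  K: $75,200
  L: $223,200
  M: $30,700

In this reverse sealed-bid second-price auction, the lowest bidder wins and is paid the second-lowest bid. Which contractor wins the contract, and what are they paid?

M is paid $65,500

Sorting bids: 30,700 (M) < 65,500 (J) < 75,200 (K) < 81,700 (I) < 86,100 (G) < 110,200 (H) < …
Second-price: M is paid J's bid of $65,500.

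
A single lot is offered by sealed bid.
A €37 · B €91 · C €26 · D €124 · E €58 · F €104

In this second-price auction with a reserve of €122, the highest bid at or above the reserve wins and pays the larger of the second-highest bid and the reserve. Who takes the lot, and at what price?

D pays €122

Sorting bids: 124 (D) > 104 (F) > 91 (B) > 58 (E) > 37 (A) > 26 (C)
D has the top bid at or above the reserve (€124).
max(second-highest €104, reserve €122) = €122.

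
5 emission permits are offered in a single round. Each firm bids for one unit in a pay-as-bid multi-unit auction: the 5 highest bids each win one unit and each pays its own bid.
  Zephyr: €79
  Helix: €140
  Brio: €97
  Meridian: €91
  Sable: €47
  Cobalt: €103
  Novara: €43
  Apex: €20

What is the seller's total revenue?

Total revenue: €510

Ordering the bids: 140 (Helix), 103 (Cobalt), 97 (Brio), 91 (Meridian), 79 (Zephyr), 47 (Sable), 43 (Novara), …
The 5 highest are Helix, Cobalt, Brio, Meridian, Zephyr.
Total revenue = 140 + 103 + 97 + 91 + 79 = €510.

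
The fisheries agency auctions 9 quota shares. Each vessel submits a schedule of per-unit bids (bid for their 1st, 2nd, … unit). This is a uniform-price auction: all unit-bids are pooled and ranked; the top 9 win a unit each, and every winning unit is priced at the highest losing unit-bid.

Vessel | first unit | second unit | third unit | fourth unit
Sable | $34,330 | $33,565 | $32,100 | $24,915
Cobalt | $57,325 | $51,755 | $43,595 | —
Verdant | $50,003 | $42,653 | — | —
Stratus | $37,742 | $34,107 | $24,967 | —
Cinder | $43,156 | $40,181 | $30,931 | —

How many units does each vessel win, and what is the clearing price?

Cinder 2, Cobalt 3, Sable 1, Stratus 1, Verdant 2; clearing price $34,107

All unit-bids, highest first — top 9: 57,325 (Cobalt-1), 51,755 (Cobalt-2), 50,003 (Verdant-1), 43,595 (Cobalt-3), 43,156 (Cinder-1), 42,653 (Verdant-2), 40,181 (Cinder-2), 37,742 (Stratus-1), 34,330 (Sable-1)
First bid not allocated: $34,107.
Allocation: Cinder 2, Cobalt 3, Sable 1, Stratus 1, Verdant 2.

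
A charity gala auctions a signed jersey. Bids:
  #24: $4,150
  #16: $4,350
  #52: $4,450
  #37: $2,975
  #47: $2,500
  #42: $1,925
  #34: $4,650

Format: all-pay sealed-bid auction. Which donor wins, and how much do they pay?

#34 pays $4,650

Bids in order: 4,650 (#34) > 4,450 (#52) > 4,350 (#16) > 4,150 (#24) > 2,975 (#37) > 2,500 (#47) > …
#34 wins with the top bid; all bids are sunk regardless.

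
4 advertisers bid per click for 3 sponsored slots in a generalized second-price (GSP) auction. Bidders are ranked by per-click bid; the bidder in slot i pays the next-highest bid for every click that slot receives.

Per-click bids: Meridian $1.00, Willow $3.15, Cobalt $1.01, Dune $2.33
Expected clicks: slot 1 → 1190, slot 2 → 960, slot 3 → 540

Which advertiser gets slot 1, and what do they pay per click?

Sorting advertisers: $3.15 (Willow) > $2.33 (Dune) > $1.01 (Cobalt) > $1.00 (Meridian)
Slot 1 goes to the first-ranked bidder, Willow, who pays the next bid down: $2.33/click.

Willow; $2.33 per click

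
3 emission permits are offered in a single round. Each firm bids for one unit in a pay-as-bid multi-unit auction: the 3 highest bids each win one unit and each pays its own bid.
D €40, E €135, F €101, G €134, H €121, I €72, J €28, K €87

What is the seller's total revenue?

Total revenue: €390

Sorting: 135 (E), 134 (G), 121 (H), 101 (F), 87 (K), …
The 3 highest are E, G, H.
Total revenue = 135 + 134 + 121 = €390.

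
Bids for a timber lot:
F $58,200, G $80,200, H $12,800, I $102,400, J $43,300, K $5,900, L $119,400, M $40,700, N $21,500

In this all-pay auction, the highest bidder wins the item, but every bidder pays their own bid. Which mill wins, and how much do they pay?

L pays $119,400

All-pay auction: the highest bidder wins the item, but every bidder pays their own bid.
Sorting bids: 119,400 (L) > 102,400 (I) > 80,200 (G) > 58,200 (F) > 43,300 (J) > 40,700 (M) > …
L wins with the top bid; all bids are sunk regardless.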